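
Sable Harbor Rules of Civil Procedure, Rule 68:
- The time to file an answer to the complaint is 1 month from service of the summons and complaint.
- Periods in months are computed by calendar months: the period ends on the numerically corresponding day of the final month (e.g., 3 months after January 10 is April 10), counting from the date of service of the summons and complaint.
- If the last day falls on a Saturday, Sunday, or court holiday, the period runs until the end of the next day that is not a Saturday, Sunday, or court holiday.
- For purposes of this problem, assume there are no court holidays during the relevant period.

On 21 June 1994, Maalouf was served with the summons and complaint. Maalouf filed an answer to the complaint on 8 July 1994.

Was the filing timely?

1 month after 21 June 1994 is July 21, 1994.
July 21, 1994 is a Thursday and not a court holiday, so no extension applies.
The deadline is July 21, 1994; the filing on July 8, 1994 is on or before that date.

Yes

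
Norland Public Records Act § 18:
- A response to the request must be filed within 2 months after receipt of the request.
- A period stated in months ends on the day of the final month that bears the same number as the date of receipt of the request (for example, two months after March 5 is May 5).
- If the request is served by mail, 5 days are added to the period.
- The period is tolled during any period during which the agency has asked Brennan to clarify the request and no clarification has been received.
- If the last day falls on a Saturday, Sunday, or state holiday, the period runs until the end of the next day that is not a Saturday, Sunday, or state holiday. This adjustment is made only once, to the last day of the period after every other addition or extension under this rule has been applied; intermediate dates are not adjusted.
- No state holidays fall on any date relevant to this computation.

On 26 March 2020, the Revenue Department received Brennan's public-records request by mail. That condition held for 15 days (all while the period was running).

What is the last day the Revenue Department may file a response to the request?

June 15, 2020

2 months after 26 March 2020 is May 26, 2020.
Service was by mail, adding 5 days: May 26, 2020 + 5 days = May 31, 2020.
Tolling adds 15 days: May 31, 2020 + 15 days = June 15, 2020.
June 15, 2020 is a Monday and not a state holiday, so no extension applies.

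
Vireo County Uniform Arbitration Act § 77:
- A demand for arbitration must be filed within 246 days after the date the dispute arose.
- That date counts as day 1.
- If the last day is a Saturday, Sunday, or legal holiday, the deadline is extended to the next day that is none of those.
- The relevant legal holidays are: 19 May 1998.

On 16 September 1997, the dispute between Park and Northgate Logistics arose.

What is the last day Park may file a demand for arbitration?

Counting 16 September 1997 as day 1, day 246 is May 19, 1998.
May 19, 1998 is a listed holiday. The next qualifying day is May 20, 1998.

May 20, 1998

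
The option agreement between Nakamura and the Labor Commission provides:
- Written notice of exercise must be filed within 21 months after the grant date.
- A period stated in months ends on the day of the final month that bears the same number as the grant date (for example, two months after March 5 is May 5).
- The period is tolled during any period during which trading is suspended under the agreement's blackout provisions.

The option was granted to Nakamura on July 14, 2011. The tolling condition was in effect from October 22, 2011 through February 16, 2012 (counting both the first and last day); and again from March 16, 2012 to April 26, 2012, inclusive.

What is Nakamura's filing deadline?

21 months after July 14, 2011 is April 14, 2013.
From October 22, 2011 through February 16, 2012 inclusive is 118 days; tolling adds 118 days: April 14, 2013 + 118 days = August 10, 2013.
From March 16, 2012 through April 26, 2012 inclusive is 42 days; tolling adds 42 days: August 10, 2013 + 42 days = September 21, 2013.

September 21, 2013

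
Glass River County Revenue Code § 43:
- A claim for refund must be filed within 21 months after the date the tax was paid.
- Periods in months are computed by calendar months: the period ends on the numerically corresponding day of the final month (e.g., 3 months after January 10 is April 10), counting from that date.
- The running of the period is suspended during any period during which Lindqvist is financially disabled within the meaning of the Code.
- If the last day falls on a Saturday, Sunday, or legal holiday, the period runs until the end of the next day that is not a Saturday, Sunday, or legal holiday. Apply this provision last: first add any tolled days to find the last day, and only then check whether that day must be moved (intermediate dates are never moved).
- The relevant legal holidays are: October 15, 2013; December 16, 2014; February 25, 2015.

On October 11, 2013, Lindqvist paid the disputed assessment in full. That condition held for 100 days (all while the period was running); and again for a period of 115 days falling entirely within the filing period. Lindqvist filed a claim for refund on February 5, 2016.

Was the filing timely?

Yes

21 months after October 11, 2013 is July 11, 2015.
Tolling adds 100 days: July 11, 2015 + 100 days = October 19, 2015.
Tolling adds 115 days: October 19, 2015 + 115 days = February 11, 2016.
February 11, 2016 is a Thursday and not a legal holiday, so no extension applies.
The deadline is February 11, 2016; the filing on February 5, 2016 is on or before that date.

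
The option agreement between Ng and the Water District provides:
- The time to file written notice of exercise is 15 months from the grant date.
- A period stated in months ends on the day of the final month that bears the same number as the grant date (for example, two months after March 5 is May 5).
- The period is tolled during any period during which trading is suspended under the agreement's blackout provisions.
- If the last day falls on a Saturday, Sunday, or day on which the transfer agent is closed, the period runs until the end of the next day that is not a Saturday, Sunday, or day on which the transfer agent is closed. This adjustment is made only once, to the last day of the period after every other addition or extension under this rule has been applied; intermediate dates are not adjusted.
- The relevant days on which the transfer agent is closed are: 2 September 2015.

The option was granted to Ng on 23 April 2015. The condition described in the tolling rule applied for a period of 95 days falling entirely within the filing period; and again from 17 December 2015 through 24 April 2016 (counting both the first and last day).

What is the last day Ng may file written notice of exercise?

15 months after 23 April 2015 is July 23, 2016.
Tolling adds 95 days: July 23, 2016 + 95 days = October 26, 2016.
From December 17, 2015 through April 24, 2016 inclusive is 130 days; tolling adds 130 days: October 26, 2016 + 130 days = March 5, 2017.
March 5, 2017 is Sunday. The next qualifying day is March 6, 2017.

March 6, 2017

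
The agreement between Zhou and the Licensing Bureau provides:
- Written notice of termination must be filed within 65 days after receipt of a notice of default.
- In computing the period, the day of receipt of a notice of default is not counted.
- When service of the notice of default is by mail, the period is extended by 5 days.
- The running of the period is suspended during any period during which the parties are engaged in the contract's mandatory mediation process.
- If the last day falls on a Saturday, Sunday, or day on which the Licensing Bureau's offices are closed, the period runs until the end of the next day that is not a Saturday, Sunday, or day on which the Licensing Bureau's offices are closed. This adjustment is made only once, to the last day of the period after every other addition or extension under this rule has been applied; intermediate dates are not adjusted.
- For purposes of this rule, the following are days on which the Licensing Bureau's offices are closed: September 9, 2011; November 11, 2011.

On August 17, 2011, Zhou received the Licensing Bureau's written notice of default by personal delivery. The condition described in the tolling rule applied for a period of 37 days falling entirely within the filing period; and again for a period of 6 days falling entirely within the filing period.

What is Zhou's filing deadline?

December 5, 2011

65 days after August 17, 2011 is October 21, 2011.
Service was not by mail, so no mail extension applies.
Tolling adds 37 days: October 21, 2011 + 37 days = November 27, 2011.
Tolling adds 6 days: November 27, 2011 + 6 days = December 3, 2011.
December 3, 2011 is Saturday; December 4, 2011 is Sunday. The next qualifying day is December 5, 2011.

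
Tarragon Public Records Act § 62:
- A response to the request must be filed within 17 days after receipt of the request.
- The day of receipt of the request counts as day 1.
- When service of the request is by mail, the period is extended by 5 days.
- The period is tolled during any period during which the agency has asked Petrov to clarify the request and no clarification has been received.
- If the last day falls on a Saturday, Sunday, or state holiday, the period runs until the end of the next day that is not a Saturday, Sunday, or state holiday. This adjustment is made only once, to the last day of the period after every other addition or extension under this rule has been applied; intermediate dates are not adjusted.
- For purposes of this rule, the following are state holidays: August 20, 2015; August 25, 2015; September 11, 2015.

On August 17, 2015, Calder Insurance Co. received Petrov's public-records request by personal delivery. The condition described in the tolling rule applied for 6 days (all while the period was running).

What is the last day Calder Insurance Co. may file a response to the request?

Counting August 17, 2015 as day 1, day 17 is September 2, 2015.
Service was not by mail, so no mail extension applies.
Tolling adds 6 days: September 2, 2015 + 6 days = September 8, 2015.
September 8, 2015 is a Tuesday and not a state holiday, so no extension applies.

September 8, 2015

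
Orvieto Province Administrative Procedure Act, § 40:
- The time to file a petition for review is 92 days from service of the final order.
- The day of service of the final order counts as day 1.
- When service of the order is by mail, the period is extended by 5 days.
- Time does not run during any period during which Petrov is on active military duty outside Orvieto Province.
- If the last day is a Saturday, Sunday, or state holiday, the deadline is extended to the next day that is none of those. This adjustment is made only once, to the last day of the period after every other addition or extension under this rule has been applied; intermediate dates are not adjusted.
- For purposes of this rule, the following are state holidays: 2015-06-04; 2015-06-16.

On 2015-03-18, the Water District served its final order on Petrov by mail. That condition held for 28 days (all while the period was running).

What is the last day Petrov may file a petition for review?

July 20, 2015

Counting 2015-03-18 as day 1, day 92 is June 17, 2015.
Service was by mail, adding 5 days: June 17, 2015 + 5 days = June 22, 2015.
Tolling adds 28 days: June 22, 2015 + 28 days = July 20, 2015.
July 20, 2015 is a Monday and not a state holiday, so no extension applies.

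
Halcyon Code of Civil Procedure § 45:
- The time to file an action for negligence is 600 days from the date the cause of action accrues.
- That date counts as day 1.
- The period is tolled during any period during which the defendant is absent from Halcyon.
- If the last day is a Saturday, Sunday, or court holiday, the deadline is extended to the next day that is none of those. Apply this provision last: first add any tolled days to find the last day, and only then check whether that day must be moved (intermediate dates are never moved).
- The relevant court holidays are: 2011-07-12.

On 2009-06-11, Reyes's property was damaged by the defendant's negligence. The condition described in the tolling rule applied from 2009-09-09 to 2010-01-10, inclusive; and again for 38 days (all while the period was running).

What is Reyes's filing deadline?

Counting 2009-06-11 as day 1, day 600 is January 31, 2011.
From September 9, 2009 through January 10, 2010 inclusive is 124 days; tolling adds 124 days: January 31, 2011 + 124 days = June 4, 2011.
Tolling adds 38 days: June 4, 2011 + 38 days = July 12, 2011.
July 12, 2011 is a listed holiday. The next qualifying day is July 13, 2011.

July 13, 2011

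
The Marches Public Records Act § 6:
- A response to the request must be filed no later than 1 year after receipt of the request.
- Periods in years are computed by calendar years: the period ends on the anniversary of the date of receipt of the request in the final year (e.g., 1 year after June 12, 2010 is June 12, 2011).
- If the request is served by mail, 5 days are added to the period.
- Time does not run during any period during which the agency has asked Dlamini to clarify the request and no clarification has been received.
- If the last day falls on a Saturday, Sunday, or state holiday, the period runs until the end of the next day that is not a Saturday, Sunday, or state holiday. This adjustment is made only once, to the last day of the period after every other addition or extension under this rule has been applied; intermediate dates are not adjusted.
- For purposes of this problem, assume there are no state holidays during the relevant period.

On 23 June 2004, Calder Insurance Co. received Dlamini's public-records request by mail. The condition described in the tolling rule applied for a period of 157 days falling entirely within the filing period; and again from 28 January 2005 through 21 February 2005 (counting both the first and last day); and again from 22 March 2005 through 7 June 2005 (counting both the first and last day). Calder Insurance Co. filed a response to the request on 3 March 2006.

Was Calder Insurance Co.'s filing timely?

Yes

1 year after 23 June 2004 is June 23, 2005.
Service was by mail, adding 5 days: June 23, 2005 + 5 days = June 28, 2005.
Tolling adds 157 days: June 28, 2005 + 157 days = December 2, 2005.
From January 28, 2005 through February 21, 2005 inclusive is 25 days; tolling adds 25 days: December 2, 2005 + 25 days = December 27, 2005.
From March 22, 2005 through June 7, 2005 inclusive is 78 days; tolling adds 78 days: December 27, 2005 + 78 days = March 15, 2006.
March 15, 2006 is a Wednesday and not a state holiday, so no extension applies.
The deadline is March 15, 2006; the filing on March 3, 2006 is on or before that date.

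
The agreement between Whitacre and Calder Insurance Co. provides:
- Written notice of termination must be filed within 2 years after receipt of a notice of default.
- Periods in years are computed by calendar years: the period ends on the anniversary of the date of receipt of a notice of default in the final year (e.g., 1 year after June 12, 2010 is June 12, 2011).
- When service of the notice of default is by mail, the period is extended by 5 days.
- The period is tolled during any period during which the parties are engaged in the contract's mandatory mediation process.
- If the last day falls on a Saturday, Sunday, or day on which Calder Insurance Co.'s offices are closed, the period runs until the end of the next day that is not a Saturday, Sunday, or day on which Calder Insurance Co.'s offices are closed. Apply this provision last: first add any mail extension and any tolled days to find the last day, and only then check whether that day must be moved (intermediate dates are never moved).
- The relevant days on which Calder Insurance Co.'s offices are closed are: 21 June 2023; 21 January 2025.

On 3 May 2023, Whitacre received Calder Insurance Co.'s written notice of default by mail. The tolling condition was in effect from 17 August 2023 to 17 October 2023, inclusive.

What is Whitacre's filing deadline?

July 9, 2025

2 years after 3 May 2023 is May 3, 2025.
Service was by mail, adding 5 days: May 3, 2025 + 5 days = May 8, 2025.
From August 17, 2023 through October 17, 2023 inclusive is 62 days; tolling adds 62 days: May 8, 2025 + 62 days = July 9, 2025.
July 9, 2025 is a Wednesday and not a day on which Calder Insurance Co.'s offices are closed, so no extension applies.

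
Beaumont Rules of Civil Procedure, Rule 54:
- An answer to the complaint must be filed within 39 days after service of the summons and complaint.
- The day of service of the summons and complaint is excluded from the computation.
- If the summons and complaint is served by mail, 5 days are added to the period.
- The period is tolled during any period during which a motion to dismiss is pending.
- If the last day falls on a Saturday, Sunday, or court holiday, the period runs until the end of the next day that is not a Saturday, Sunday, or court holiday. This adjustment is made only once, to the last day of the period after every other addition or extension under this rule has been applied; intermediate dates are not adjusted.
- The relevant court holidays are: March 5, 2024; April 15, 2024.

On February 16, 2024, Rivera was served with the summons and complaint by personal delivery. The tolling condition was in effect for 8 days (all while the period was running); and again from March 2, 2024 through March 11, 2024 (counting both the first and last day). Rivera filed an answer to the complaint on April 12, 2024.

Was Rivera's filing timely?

Yes

39 days after February 16, 2024 is March 26, 2024.
Service was not by mail, so no mail extension applies.
Tolling adds 8 days: March 26, 2024 + 8 days = April 3, 2024.
From March 2, 2024 through March 11, 2024 inclusive is 10 days; tolling adds 10 days: April 3, 2024 + 10 days = April 13, 2024.
April 13, 2024 is Saturday; April 14, 2024 is Sunday; April 15, 2024 is a listed holiday. The next qualifying day is April 16, 2024.
The deadline is April 16, 2024; the filing on April 12, 2024 is on or before that date.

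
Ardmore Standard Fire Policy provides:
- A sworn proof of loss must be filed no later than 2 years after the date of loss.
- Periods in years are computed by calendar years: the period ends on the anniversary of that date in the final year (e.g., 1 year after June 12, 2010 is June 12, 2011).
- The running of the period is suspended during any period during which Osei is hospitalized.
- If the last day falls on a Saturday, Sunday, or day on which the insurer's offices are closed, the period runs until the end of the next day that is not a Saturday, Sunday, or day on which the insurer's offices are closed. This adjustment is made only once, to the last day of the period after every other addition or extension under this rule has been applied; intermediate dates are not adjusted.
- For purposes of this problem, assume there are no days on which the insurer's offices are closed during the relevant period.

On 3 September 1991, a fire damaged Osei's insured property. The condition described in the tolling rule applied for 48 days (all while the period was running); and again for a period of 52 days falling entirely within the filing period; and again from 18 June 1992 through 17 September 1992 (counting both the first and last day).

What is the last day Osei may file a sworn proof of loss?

March 14, 1994

2 years after 3 September 1991 is September 3, 1993.
Tolling adds 48 days: September 3, 1993 + 48 days = October 21, 1993.
Tolling adds 52 days: October 21, 1993 + 52 days = December 12, 1993.
From June 18, 1992 through September 17, 1992 inclusive is 92 days; tolling adds 92 days: December 12, 1993 + 92 days = March 14, 1994.
March 14, 1994 is a Monday and not a day on which the insurer's offices are closed, so no extension applies.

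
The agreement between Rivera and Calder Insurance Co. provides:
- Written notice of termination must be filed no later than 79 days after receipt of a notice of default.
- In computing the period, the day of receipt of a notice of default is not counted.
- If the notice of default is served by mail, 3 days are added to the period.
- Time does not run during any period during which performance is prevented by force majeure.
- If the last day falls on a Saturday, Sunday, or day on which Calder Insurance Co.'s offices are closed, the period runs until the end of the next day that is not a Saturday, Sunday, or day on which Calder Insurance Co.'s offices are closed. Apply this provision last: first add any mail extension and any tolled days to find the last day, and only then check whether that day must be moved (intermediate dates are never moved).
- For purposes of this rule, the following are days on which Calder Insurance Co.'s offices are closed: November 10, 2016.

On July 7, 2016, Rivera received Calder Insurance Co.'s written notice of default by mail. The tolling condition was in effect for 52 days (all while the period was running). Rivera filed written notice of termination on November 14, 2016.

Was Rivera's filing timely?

Yes

79 days after July 7, 2016 is September 24, 2016.
Service was by mail, adding 3 days: September 24, 2016 + 3 days = September 27, 2016.
Tolling adds 52 days: September 27, 2016 + 52 days = November 18, 2016.
November 18, 2016 is a Friday and not a day on which Calder Insurance Co.'s offices are closed, so no extension applies.
The deadline is November 18, 2016; the filing on November 14, 2016 is on or before that date.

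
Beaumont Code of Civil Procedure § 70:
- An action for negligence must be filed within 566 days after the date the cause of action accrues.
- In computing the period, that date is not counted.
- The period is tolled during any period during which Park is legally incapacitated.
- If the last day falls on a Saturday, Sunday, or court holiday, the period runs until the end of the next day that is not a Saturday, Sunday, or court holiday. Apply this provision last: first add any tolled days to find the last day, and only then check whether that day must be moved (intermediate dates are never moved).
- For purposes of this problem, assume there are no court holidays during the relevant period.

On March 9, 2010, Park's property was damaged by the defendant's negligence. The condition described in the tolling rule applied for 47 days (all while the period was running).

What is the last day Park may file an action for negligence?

566 days after March 9, 2010 is September 26, 2011.
Tolling adds 47 days: September 26, 2011 + 47 days = November 12, 2011.
November 12, 2011 is Saturday; November 13, 2011 is Sunday. The next qualifying day is November 14, 2011.

November 14, 2011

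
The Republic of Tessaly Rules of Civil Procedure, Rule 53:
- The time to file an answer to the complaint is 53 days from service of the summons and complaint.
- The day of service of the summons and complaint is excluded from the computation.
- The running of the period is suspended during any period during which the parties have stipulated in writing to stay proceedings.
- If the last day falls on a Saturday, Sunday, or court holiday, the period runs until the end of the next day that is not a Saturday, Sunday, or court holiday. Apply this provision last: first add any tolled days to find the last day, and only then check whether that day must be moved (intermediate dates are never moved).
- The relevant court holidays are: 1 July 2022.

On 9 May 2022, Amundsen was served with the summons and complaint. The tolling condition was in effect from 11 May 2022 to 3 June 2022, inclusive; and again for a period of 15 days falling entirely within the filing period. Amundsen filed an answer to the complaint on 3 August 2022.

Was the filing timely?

Yes

53 days after 9 May 2022 is July 1, 2022.
From May 11, 2022 through June 3, 2022 inclusive is 24 days; tolling adds 24 days: July 1, 2022 + 24 days = July 25, 2022.
Tolling adds 15 days: July 25, 2022 + 15 days = August 9, 2022.
August 9, 2022 is a Tuesday and not a court holiday, so no extension applies.
The deadline is August 9, 2022; the filing on August 3, 2022 is on or before that date.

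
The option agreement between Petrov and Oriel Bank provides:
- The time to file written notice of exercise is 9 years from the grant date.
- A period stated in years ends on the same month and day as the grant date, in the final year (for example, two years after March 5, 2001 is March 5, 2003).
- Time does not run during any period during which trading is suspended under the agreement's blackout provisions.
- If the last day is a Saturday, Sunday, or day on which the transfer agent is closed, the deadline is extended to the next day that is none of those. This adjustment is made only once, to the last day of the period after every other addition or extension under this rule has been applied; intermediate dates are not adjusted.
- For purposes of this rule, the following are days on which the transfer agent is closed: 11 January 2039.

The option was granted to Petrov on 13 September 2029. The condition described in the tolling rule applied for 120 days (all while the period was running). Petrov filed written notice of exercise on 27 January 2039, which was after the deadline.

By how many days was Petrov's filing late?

15 days

9 years after 13 September 2029 is September 13, 2038.
Tolling adds 120 days: September 13, 2038 + 120 days = January 11, 2039.
January 11, 2039 is a listed holiday. The next qualifying day is January 12, 2039.
The deadline is January 12, 2039; from January 12, 2039 to January 27, 2039 is 15 days.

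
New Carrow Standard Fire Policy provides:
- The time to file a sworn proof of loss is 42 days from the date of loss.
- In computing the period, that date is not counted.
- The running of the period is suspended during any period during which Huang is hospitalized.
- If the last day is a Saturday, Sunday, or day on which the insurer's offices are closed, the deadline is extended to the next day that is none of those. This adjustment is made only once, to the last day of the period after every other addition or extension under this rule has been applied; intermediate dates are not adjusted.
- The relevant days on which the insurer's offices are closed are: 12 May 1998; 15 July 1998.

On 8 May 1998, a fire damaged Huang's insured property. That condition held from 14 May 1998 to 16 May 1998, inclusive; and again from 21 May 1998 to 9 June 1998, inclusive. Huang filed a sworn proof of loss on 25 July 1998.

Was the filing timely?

No

42 days after 8 May 1998 is June 19, 1998.
From May 14, 1998 through May 16, 1998 inclusive is 3 days; tolling adds 3 days: June 19, 1998 + 3 days = June 22, 1998.
From May 21, 1998 through June 9, 1998 inclusive is 20 days; tolling adds 20 days: June 22, 1998 + 20 days = July 12, 1998.
July 12, 1998 is Sunday. The next qualifying day is July 13, 1998.
The deadline is July 13, 1998; the filing on July 25, 1998 is after that date.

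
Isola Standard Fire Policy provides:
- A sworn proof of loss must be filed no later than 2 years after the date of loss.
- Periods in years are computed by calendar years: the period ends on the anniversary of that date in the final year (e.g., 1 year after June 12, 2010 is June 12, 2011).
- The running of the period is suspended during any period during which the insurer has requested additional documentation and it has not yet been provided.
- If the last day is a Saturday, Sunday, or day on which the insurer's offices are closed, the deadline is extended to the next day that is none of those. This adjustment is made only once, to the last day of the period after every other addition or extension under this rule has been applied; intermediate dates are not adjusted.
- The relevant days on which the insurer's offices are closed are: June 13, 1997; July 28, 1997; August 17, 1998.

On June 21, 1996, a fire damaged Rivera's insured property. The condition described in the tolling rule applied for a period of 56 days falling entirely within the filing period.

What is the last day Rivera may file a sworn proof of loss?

August 18, 1998

2 years after June 21, 1996 is June 21, 1998.
Tolling adds 56 days: June 21, 1998 + 56 days = August 16, 1998.
August 16, 1998 is Sunday; August 17, 1998 is a listed holiday. The next qualifying day is August 18, 1998.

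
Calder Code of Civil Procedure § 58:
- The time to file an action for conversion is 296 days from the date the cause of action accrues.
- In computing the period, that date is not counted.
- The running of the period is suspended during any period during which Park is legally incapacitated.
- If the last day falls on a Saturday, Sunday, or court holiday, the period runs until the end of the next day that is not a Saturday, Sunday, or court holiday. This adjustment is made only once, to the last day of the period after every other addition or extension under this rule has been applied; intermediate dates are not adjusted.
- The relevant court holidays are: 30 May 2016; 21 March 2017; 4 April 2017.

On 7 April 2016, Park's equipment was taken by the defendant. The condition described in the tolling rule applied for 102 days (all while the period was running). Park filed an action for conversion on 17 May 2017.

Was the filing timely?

No

296 days after 7 April 2016 is January 28, 2017.
Tolling adds 102 days: January 28, 2017 + 102 days = May 10, 2017.
May 10, 2017 is a Wednesday and not a court holiday, so no extension applies.
The deadline is May 10, 2017; the filing on May 17, 2017 is after that date.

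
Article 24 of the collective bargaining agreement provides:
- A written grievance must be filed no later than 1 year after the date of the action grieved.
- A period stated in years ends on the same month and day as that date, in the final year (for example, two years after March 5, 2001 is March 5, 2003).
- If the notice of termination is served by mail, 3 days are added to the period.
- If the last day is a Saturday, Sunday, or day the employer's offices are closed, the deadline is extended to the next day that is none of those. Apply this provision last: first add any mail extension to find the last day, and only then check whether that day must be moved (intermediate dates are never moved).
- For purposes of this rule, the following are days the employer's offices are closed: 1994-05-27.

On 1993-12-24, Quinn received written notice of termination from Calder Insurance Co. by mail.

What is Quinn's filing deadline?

December 27, 1994

1 year after 1993-12-24 is December 24, 1994.
Service was by mail, adding 3 days: December 24, 1994 + 3 days = December 27, 1994.
December 27, 1994 is a Tuesday and not a day the employer's offices are closed, so no extension applies.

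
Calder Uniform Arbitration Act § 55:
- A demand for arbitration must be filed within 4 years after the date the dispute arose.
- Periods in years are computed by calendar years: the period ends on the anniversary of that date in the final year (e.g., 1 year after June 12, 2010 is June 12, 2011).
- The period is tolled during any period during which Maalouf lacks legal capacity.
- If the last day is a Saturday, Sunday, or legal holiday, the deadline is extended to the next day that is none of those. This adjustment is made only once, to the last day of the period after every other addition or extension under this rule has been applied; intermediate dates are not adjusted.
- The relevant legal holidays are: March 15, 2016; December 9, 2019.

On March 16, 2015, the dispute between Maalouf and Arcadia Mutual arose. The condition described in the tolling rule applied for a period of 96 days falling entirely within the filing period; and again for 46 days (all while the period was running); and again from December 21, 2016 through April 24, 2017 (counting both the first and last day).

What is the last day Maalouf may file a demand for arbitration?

December 10, 2019

4 years after March 16, 2015 is March 16, 2019.
Tolling adds 96 days: March 16, 2019 + 96 days = June 20, 2019.
Tolling adds 46 days: June 20, 2019 + 46 days = August 5, 2019.
From December 21, 2016 through April 24, 2017 inclusive is 125 days; tolling adds 125 days: August 5, 2019 + 125 days = December 8, 2019.
December 8, 2019 is Sunday; December 9, 2019 is a listed holiday. The next qualifying day is December 10, 2019.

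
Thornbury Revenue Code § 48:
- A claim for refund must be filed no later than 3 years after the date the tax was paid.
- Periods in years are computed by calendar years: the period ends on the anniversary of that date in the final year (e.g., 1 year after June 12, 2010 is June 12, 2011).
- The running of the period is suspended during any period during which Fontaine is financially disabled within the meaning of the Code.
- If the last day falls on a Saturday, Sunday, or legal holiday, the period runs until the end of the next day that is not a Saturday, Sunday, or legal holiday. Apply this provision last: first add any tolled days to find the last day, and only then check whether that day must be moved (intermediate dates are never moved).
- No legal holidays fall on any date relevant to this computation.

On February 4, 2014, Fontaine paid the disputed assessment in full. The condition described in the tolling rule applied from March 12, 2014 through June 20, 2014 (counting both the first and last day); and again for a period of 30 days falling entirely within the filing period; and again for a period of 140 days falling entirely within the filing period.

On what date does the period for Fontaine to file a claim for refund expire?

November 2, 2017

3 years after February 4, 2014 is February 4, 2017.
From March 12, 2014 through June 20, 2014 inclusive is 101 days; tolling adds 101 days: February 4, 2017 + 101 days = May 16, 2017.
Tolling adds 30 days: May 16, 2017 + 30 days = June 15, 2017.
Tolling adds 140 days: June 15, 2017 + 140 days = November 2, 2017.
November 2, 2017 is a Thursday and not a legal holiday, so no extension applies.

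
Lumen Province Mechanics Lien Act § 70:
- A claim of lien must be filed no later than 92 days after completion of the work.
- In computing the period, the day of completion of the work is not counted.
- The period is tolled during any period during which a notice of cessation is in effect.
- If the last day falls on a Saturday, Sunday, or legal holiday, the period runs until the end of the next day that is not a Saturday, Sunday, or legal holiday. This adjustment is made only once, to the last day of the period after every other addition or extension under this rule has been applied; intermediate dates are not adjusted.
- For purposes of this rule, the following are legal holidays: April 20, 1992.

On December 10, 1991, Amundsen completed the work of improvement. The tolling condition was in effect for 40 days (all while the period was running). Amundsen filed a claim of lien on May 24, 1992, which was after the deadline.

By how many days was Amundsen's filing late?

33 days

92 days after December 10, 1991 is March 11, 1992.
Tolling adds 40 days: March 11, 1992 + 40 days = April 20, 1992.
April 20, 1992 is a listed holiday. The next qualifying day is April 21, 1992.
The deadline is April 21, 1992; from April 21, 1992 to May 24, 1992 is 33 days.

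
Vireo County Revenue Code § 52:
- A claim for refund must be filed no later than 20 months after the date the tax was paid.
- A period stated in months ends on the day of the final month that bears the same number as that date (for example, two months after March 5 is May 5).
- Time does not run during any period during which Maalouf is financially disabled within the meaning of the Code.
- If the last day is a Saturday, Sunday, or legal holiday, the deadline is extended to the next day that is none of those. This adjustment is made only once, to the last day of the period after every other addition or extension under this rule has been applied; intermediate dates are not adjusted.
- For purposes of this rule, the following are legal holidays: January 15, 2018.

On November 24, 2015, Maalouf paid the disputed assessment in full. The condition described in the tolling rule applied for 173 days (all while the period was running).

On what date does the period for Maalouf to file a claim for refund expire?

20 months after November 24, 2015 is July 24, 2017.
Tolling adds 173 days: July 24, 2017 + 173 days = January 13, 2018.
January 13, 2018 is Saturday; January 14, 2018 is Sunday; January 15, 2018 is a listed holiday. The next qualifying day is January 16, 2018.

January 16, 2018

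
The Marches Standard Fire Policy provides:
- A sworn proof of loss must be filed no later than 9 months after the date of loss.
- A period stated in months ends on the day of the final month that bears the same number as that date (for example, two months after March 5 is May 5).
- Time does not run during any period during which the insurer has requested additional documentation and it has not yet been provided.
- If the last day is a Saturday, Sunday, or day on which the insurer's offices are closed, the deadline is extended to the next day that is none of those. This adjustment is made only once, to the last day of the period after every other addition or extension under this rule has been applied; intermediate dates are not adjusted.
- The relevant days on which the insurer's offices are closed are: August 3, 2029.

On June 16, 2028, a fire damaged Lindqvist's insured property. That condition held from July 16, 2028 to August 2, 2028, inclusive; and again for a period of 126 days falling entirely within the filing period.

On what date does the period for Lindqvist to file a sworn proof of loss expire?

9 months after June 16, 2028 is March 16, 2029.
From July 16, 2028 through August 2, 2028 inclusive is 18 days; tolling adds 18 days: March 16, 2029 + 18 days = April 3, 2029.
Tolling adds 126 days: April 3, 2029 + 126 days = August 7, 2029.
August 7, 2029 is a Tuesday and not a day on which the insurer's offices are closed, so no extension applies.

August 7, 2029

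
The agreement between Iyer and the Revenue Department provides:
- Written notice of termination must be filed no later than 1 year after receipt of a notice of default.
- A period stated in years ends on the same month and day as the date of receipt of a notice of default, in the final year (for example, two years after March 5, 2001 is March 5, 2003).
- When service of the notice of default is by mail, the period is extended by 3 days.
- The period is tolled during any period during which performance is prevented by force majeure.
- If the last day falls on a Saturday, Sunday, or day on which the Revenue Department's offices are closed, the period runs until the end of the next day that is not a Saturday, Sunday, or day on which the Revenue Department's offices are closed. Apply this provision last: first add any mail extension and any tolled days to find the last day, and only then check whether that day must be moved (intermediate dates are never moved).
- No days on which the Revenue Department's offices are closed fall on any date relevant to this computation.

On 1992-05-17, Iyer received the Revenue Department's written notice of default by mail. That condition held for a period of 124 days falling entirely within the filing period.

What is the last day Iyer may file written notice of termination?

September 21, 1993

1 year after 1992-05-17 is May 17, 1993.
Service was by mail, adding 3 days: May 17, 1993 + 3 days = May 20, 1993.
Tolling adds 124 days: May 20, 1993 + 124 days = September 21, 1993.
September 21, 1993 is a Tuesday and not a day on which the Revenue Department's offices are closed, so no extension applies.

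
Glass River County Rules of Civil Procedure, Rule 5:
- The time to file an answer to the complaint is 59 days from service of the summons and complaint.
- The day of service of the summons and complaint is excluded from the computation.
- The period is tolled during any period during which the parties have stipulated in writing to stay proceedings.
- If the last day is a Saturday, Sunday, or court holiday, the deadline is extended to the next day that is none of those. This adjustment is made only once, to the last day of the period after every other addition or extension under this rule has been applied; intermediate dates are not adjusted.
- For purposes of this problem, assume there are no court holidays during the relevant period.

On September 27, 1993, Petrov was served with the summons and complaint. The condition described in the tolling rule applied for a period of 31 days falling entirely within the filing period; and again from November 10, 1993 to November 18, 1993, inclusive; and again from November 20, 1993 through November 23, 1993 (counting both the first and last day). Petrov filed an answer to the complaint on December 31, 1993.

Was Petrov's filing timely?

59 days after September 27, 1993 is November 25, 1993.
Tolling adds 31 days: November 25, 1993 + 31 days = December 26, 1993.
From November 10, 1993 through November 18, 1993 inclusive is 9 days; tolling adds 9 days: December 26, 1993 + 9 days = January 4, 1994.
From November 20, 1993 through November 23, 1993 inclusive is 4 days; tolling adds 4 days: January 4, 1994 + 4 days = January 8, 1994.
January 8, 1994 is Saturday; January 9, 1994 is Sunday. The next qualifying day is January 10, 1994.
The deadline is January 10, 1994; the filing on December 31, 1993 is on or before that date.

Yes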